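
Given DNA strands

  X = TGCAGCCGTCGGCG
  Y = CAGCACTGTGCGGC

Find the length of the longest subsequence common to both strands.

11

Pick C at X[3]=Y[1], then A at X[4]=Y[2], then G at X[5]=Y[3], then C at X[6]=Y[4], then C at X[7]=Y[6], then G at X[8]=Y[8], then T at X[9]=Y[9], then C at X[10]=Y[11], then G at X[11]=Y[12], then G at X[12]=Y[13], then C at X[13]=Y[14]; all 11 bases appear in both, in order. Since dp[14][14] = 11, nothing longer is possible.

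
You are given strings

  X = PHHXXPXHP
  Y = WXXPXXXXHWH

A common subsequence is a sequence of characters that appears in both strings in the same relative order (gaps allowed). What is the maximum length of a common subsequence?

5

Match P at X[1]=Y[4], X at X[4]=Y[6], X at X[5]=Y[7], X at X[7]=Y[8], H at X[8]=Y[11] — 5 characters in the same relative order in both. dp[9][11] = 5 confirms this is the maximum.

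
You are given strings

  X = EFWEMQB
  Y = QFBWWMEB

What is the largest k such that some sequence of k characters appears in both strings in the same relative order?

4

Taking F [2,2]; then W [3,5]; then E [4,7]; then B [7,8] gives a common subsequence of length 4. dp[7][8] = 4 confirms this is the maximum.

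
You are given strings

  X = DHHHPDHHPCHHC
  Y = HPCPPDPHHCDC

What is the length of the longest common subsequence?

7

Match H at X[2]=Y[1], P at X[5]=Y[5], D at X[6]=Y[6], H at X[7]=Y[8], H at X[8]=Y[9], C at X[10]=Y[10], C at X[13]=Y[12] — 7 characters in the same relative order in both. Since dp[13][12] = 7, nothing longer is possible.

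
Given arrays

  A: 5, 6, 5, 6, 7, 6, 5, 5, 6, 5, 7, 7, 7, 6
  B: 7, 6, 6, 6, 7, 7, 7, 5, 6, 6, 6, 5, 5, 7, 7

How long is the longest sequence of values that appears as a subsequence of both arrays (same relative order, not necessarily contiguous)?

8

Pick 5 (A #1, B #8); then 6 (A #2, B #9); then 6 (A #4, B #10); then 6 (A #6, B #11); then 5 (A #8, B #12); then 5 (A #10, B #13); then 7 (A #12, B #14); then 7 (A #13, B #15); all 8 values appear in both, in order. Since dp[14][15] = 8, nothing longer is possible.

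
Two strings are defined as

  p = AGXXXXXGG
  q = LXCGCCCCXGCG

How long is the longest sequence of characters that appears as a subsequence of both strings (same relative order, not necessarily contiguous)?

Pick G [2,4], X [7,9], G [8,10], G [9,12]; all 4 characters appear in both, in order. Since dp[9][12] = 4, nothing longer is possible.

4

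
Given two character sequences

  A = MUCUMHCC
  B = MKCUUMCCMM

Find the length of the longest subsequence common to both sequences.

Pick M at A[1]=B[1] → U at A[2]=B[4] → U at A[4]=B[5] → M at A[5]=B[6] → C at A[7]=B[7] → C at A[8]=B[8]; all 6 characters appear in both, in order. Since dp[8][10] = 6, nothing longer is possible.

6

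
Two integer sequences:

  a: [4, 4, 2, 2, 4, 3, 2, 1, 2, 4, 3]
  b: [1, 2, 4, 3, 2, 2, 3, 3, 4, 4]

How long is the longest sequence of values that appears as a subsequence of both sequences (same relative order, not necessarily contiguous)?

6

Taking 2 at a[4]=b[2] → 4 at a[5]=b[3] → 3 at a[6]=b[4] → 2 at a[7]=b[5] → 2 at a[9]=b[6] → 4 at a[10]=b[10] gives a common subsequence of length 6, and the DP table's final entry dp[11][10] is also 6, so no common subsequence is longer.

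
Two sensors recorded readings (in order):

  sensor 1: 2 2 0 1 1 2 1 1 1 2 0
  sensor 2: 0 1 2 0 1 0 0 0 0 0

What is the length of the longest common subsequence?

Let dp[i][j] be the LCS length of the first i values of sensor 1 and the first j values of sensor 2. dp[i][j] = dp[i-1][j-1]+1 when the i-th and j-th values match, else max(dp[i-1][j], dp[i][j-1]).
    ·  0  1  2  0  1  0  0  0  0  0
 ·  0  0  0  0  0  0  0  0  0  0  0
 2  0  0  0  1  1  1  1  1  1  1  1
 2  0  0  0  1  1  1  1  1  1  1  1
 0  0  1  1  1  2  2  2  2  2  2  2
 1  0  1  2  2  2  3  3  3  3  3  3
 1  0  1  2  2  2  3  3  3  3  3  3
 2  0  1  2  3  3  3  3  3  3  3  3
 1  0  1  2  3  3  4  4  4  4  4  4
 1  0  1  2  3  3  4  4  4  4  4  4
 1  0  1  2  3  3  4  4  4  4  4  4
 2  0  1  2  3  3  4  4  4  4  4  4
 0  0  1  2  3  4  4  5  5  5  5  5
dp[11][10] = 5. One LCS (by backtracking along matches): 0, 1, 2, 1, 0.

5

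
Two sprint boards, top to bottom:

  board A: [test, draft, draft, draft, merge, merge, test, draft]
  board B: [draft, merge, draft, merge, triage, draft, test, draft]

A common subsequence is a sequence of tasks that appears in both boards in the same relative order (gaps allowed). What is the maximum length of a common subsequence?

5

One common subsequence of length 5: draft (board A #2, board B #1) → draft (board A #3, board B #3) → draft (board A #4, board B #6) → test (board A #7, board B #7) → draft (board A #8, board B #8). The LCS DP gives dp[8][8] = 5, so this is optimal.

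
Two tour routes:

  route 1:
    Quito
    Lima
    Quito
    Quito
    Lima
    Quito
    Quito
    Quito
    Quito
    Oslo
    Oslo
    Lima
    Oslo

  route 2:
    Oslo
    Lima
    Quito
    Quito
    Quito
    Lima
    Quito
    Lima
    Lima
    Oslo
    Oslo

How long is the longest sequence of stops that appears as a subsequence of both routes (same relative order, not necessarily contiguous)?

7

Match Quito at route 1[1]=route 2[3] → Quito at route 1[3]=route 2[4] → Quito at route 1[4]=route 2[5] → Lima at route 1[5]=route 2[6] → Quito at route 1[6]=route 2[7] → Oslo at route 1[11]=route 2[10] → Oslo at route 1[13]=route 2[11] — 7 stops in the same relative order in both. The LCS DP gives dp[13][11] = 7, so this is optimal.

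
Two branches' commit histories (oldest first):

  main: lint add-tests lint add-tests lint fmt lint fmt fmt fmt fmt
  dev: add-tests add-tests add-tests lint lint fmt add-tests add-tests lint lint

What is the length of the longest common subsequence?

5

Match lint at main[1]=dev[5] → add-tests at main[2]=dev[7] → add-tests at main[4]=dev[8] → lint at main[5]=dev[9] → lint at main[7]=dev[10] — 5 commits in the same relative order in both, and the DP table's final entry dp[11][10] is also 5, so no common subsequence is longer.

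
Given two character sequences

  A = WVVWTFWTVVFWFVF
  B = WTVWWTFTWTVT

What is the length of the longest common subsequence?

One common subsequence of length 8: W [1,1], then V [2,3], then W [4,5], then T [5,6], then F [6,7], then W [7,9], then T [8,10], then V [9,11], and the DP table's final entry dp[15][12] is also 8, so no common subsequence is longer.

8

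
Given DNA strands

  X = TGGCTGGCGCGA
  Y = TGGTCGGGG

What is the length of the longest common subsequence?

8

Pick T at X[1]=Y[1], then G at X[2]=Y[2], then G at X[3]=Y[3], then C at X[4]=Y[5], then G at X[6]=Y[6], then G at X[7]=Y[7], then G at X[9]=Y[8], then G at X[11]=Y[9]; all 8 bases appear in both, in order, and the DP table's final entry dp[12][9] is also 8, so no common subsequence is longer.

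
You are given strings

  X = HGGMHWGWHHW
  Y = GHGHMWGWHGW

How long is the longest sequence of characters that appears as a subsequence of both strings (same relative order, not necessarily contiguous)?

Taking H (X #1, Y #2), G (X #2, Y #3), M (X #4, Y #5), W (X #6, Y #6), G (X #7, Y #7), W (X #8, Y #8), H (X #9, Y #9), W (X #11, Y #11) gives a common subsequence of length 8. Since dp[11][11] = 8, nothing longer is possible.

8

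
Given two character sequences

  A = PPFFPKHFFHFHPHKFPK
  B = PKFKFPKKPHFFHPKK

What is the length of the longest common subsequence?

Taking P (A #1, B #1) → F (A #3, B #3) → F (A #4, B #5) → P (A #5, B #6) → K (A #6, B #8) → H (A #7, B #10) → F (A #9, B #11) → F (A #11, B #12) → H (A #12, B #13) → P (A #13, B #14) → K (A #15, B #15) → K (A #18, B #16) gives a common subsequence of length 12, and the DP table's final entry dp[18][16] is also 12, so no common subsequence is longer.

12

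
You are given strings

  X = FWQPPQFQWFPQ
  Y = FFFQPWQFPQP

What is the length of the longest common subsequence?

7

Let dp[i][j] be the LCS length of the first i characters of X and the first j characters of Y. dp[i][j] = dp[i-1][j-1]+1 when the i-th and j-th characters match, else max(dp[i-1][j], dp[i][j-1]).
    ·  F  F  F  Q  P  W  Q  F  P  Q  P
 ·  0  0  0  0  0  0  0  0  0  0  0  0
 F  0  1  1  1  1  1  1  1  1  1  1  1
 W  0  1  1  1  1  1  2  2  2  2  2  2
 Q  0  1  1  1  2  2  2  3  3  3  3  3
 P  0  1  1  1  2  3  3  3  3  4  4  4
 P  0  1  1  1  2  3  3  3  3  4  4  5
 Q  0  1  1  1  2  3  3  4  4  4  5  5
 F  0  1  2  2  2  3  3  4  5  5  5  5
 Q  0  1  2  2  3  3  3  4  5  5  6  6
 W  0  1  2  2  3  3  4  4  5  5  6  6
 F  0  1  2  3  3  3  4  4  5  5  6  6
 P  0  1  2  3  3  4  4  4  5  6  6  7
 Q  0  1  2  3  4  4  4  5  5  6  7  7
dp[12][11] = 7. One LCS (by backtracking along matches): FQPQFQP.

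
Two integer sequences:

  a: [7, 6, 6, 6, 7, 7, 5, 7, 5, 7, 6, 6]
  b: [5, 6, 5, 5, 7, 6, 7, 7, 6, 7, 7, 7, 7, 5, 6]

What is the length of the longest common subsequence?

8

Match 7 (a #1, b #5) → 6 (a #2, b #6) → 6 (a #3, b #9) → 7 (a #5, b #11) → 7 (a #6, b #12) → 7 (a #8, b #13) → 5 (a #9, b #14) → 6 (a #12, b #15) — 8 values in the same relative order in both. The LCS DP gives dp[12][15] = 8, so this is optimal.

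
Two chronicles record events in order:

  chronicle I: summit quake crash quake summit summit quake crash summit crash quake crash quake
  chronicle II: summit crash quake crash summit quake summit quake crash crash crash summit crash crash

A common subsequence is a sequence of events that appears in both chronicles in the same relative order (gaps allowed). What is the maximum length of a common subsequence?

Pick summit [1,1], quake [2,3], crash [3,4], quake [4,6], summit [6,7], quake [7,8], crash [8,11], summit [9,12], crash [10,13], crash [12,14]; all 10 events appear in both, in order. Since dp[13][14] = 10, nothing longer is possible.

10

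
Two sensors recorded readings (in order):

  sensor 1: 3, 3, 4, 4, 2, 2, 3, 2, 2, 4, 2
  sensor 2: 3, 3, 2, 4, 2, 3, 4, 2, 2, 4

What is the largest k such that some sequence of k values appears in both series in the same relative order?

8

Let dp[i][j] be the LCS length of the first i values of sensor 1 and the first j values of sensor 2. dp[i][j] = dp[i-1][j-1]+1 when the i-th and j-th values match, else max(dp[i-1][j], dp[i][j-1]).
    ·  3  3  2  4  2  3  4  2  2  4
 ·  0  0  0  0  0  0  0  0  0  0  0
 3  0  1  1  1  1  1  1  1  1  1  1
 3  0  1  2  2  2  2  2  2  2  2  2
 4  0  1  2  2  3  3  3  3  3  3  3
 4  0  1  2  2  3  3  3  4  4  4  4
 2  0  1  2  3  3  4  4  4  5  5  5
 2  0  1  2  3  3  4  4  4  5  6  6
 3  0  1  2  3  3  4  5  5  5  6  6
 2  0  1  2  3  3  4  5  5  6  6  6
 2  0  1  2  3  3  4  5  5  6  7  7
 4  0  1  2  3  4  4  5  6  6  7  8
 2  0  1  2  3  4  5  5  6  7  7  8
dp[11][10] = 8. One LCS (by backtracking along matches): 3, 3, 4, 2, 3, 2, 2, 4.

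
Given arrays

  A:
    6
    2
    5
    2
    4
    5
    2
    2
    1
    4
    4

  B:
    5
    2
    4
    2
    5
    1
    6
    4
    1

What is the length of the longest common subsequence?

6

Pick 5 [3,1], then 2 [4,2], then 4 [5,3], then 5 [6,5], then 1 [9,6], then 4 [10,8]; all 6 values appear in both, in order. Since dp[11][9] = 6, nothing longer is possible.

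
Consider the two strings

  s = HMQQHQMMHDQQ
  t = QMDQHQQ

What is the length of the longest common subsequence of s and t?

5

Match M (s #2, t #2); then Q (s #6, t #4); then H (s #9, t #5); then Q (s #11, t #6); then Q (s #12, t #7) — 5 characters in the same relative order in both. The LCS DP gives dp[12][7] = 5, so this is optimal.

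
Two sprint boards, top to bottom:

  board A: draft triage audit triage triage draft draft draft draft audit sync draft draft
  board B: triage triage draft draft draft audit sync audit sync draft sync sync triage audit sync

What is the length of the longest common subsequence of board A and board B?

8

One common subsequence of length 8: triage [4,1] → triage [5,2] → draft [6,3] → draft [7,4] → draft [8,5] → draft [9,10] → audit [10,14] → sync [11,15]. dp[13][15] = 8 confirms this is the maximum.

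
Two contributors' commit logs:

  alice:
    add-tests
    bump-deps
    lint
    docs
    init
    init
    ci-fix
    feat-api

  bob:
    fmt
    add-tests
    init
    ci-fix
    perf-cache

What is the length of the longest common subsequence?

Taking add-tests (alice #1, bob #2) → init (alice #6, bob #3) → ci-fix (alice #7, bob #4) gives a common subsequence of length 3, and the DP table's final entry dp[8][5] is also 3, so no common subsequence is longer.

3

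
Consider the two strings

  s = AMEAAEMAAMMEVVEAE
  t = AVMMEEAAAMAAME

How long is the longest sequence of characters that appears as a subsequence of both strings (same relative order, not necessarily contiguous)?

10

Pick A at s[1]=t[1], M at s[2]=t[4], E at s[3]=t[6], A at s[4]=t[8], A at s[5]=t[9], M at s[7]=t[10], A at s[8]=t[11], A at s[9]=t[12], M at s[11]=t[13], E at s[17]=t[14]; all 10 characters appear in both, in order. dp[17][14] = 10 confirms this is the maximum.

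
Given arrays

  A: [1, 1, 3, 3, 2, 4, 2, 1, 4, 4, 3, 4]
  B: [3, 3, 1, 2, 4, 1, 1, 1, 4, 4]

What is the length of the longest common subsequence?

7

Let dp[i][j] be the LCS length of the first i values of A and the first j values of B. dp[i][j] = dp[i-1][j-1]+1 when the i-th and j-th values match, else max(dp[i-1][j], dp[i][j-1]).
    ·  3  3  1  2  4  1  1  1  4  4
 ·  0  0  0  0  0  0  0  0  0  0  0
 1  0  0  0  1  1  1  1  1  1  1  1
 1  0  0  0  1  1  1  2  2  2  2  2
 3  0  1  1  1  1  1  2  2  2  2  2
 3  0  1  2  2  2  2  2  2  2  2  2
 2  0  1  2  2  3  3  3  3  3  3  3
 4  0  1  2  2  3  4  4  4  4  4  4
 2  0  1  2  2  3  4  4  4  4  4  4
 1  0  1  2  3  3  4  5  5  5  5  5
 4  0  1  2  3  3  4  5  5  5  6  6
 4  0  1  2  3  3  4  5  5  5  6  7
 3  0  1  2  3  3  4  5  5  5  6  7
 4  0  1  2  3  3  4  5  5  5  6  7
dp[12][10] = 7. One LCS (by backtracking along matches): 3, 3, 2, 4, 1, 4, 4.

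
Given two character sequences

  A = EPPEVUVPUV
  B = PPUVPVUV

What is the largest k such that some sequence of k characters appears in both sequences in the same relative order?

7

One common subsequence of length 7: P at A[2]=B[1]; then P at A[3]=B[2]; then U at A[6]=B[3]; then V at A[7]=B[4]; then P at A[8]=B[5]; then U at A[9]=B[7]; then V at A[10]=B[8]. Since dp[10][8] = 7, nothing longer is possible.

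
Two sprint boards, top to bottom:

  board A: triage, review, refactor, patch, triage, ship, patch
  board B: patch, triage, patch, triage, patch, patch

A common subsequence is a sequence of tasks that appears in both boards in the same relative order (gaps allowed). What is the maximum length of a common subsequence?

4

Match triage (board A #1, board B #2) → patch (board A #4, board B #3) → triage (board A #5, board B #4) → patch (board A #7, board B #6) — 4 tasks in the same relative order in both. dp[7][6] = 4 confirms this is the maximum.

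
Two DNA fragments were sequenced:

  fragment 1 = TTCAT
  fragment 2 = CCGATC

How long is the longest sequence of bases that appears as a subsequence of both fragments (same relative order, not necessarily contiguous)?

One common subsequence of length 3: C at fragment 1[3]=fragment 2[2] → A at fragment 1[4]=fragment 2[4] → T at fragment 1[5]=fragment 2[5], and the DP table's final entry dp[5][6] is also 3, so no common subsequence is longer.

3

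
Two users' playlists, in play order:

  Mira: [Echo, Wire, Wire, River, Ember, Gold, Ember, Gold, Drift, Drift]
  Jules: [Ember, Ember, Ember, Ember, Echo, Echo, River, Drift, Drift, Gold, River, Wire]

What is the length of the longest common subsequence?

4

Taking Echo [1,6] → River [4,7] → Drift [9,8] → Drift [10,9] gives a common subsequence of length 4. Since dp[10][12] = 4, nothing longer is possible.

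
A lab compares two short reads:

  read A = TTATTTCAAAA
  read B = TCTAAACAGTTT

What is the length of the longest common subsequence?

6

Let dp[i][j] be the LCS length of the first i bases of read A and the first j bases of read B. dp[i][j] = dp[i-1][j-1]+1 when the i-th and j-th bases match, else max(dp[i-1][j], dp[i][j-1]).
    ·  T  C  T  A  A  A  C  A  G  T  T  T
 ·  0  0  0  0  0  0  0  0  0  0  0  0  0
 T  0  1  1  1  1  1  1  1  1  1  1  1  1
 T  0  1  1  2  2  2  2  2  2  2  2  2  2
 A  0  1  1  2  3  3  3  3  3  3  3  3  3
 T  0  1  1  2  3  3  3  3  3  3  4  4  4
 T  0  1  1  2  3  3  3  3  3  3  4  5  5
 T  0  1  1  2  3  3  3  3  3  3  4  5  6
 C  0  1  2  2  3  3  3  4  4  4  4  5  6
 A  0  1  2  2  3  4  4  4  5  5  5  5  6
 A  0  1  2  2  3  4  5  5  5  5  5  5  6
 A  0  1  2  2  3  4  5  5  6  6  6  6  6
 A  0  1  2  2  3  4  5  5  6  6  6  6  6
dp[11][12] = 6. One LCS (by backtracking along matches): TTATTT.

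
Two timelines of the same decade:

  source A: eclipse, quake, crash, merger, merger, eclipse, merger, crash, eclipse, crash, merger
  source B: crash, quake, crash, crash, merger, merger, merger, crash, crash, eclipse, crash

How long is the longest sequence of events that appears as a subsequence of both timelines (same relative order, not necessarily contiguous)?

Match quake [2,2], then crash [3,4], then merger [4,5], then merger [5,6], then merger [7,7], then crash [8,9], then eclipse [9,10], then crash [10,11] — 8 events in the same relative order in both. dp[11][11] = 8 confirms this is the maximum.

8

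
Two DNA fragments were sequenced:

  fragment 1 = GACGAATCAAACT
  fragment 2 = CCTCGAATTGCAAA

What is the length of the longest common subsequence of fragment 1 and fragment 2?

9

Pick C at fragment 1[3]=fragment 2[4] → G at fragment 1[4]=fragment 2[5] → A at fragment 1[5]=fragment 2[6] → A at fragment 1[6]=fragment 2[7] → T at fragment 1[7]=fragment 2[9] → C at fragment 1[8]=fragment 2[11] → A at fragment 1[9]=fragment 2[12] → A at fragment 1[10]=fragment 2[13] → A at fragment 1[11]=fragment 2[14]; all 9 bases appear in both, in order. The LCS DP gives dp[13][14] = 9, so this is optimal.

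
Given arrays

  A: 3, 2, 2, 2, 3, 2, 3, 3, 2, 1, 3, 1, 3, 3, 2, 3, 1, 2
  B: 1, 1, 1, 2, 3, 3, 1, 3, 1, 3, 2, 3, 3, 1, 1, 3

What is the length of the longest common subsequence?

Match 2 [6,4]; then 3 [7,5]; then 3 [8,6]; then 1 [10,7]; then 3 [11,8]; then 1 [12,9]; then 3 [13,10]; then 3 [14,12]; then 3 [16,13]; then 1 [17,15] — 10 values in the same relative order in both. dp[18][16] = 10 confirms this is the maximum.

10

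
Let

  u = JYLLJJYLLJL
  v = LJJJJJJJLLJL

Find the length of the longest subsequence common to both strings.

7

Let dp[i][j] be the LCS length of the first i characters of u and the first j characters of v. dp[i][j] = dp[i-1][j-1]+1 when the i-th and j-th characters match, else max(dp[i-1][j], dp[i][j-1]).
    ·  L  J  J  J  J  J  J  J  L  L  J  L
 ·  0  0  0  0  0  0  0  0  0  0  0  0  0
 J  0  0  1  1  1  1  1  1  1  1  1  1  1
 Y  0  0  1  1  1  1  1  1  1  1  1  1  1
 L  0  1  1  1  1  1  1  1  1  2  2  2  2
 L  0  1  1  1  1  1  1  1  1  2  3  3  3
 J  0  1  2  2  2  2  2  2  2  2  3  4  4
 J  0  1  2  3  3  3  3  3  3  3  3  4  4
 Y  0  1  2  3  3  3  3  3  3  3  3  4  4
 L  0  1  2  3  3  3  3  3  3  4  4  4  5
 L  0  1  2  3  3  3  3  3  3  4  5  5  5
 J  0  1  2  3  4  4  4  4  4  4  5  6  6
 L  0  1  2  3  4  4  4  4  4  5  5  6  7
dp[11][12] = 7. One LCS (by backtracking along matches): JJJLLJL.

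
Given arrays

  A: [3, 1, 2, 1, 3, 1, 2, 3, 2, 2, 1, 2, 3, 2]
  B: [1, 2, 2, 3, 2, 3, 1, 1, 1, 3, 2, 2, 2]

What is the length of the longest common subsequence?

8

Pick 3 at A[1]=B[6] → 1 at A[2]=B[7] → 1 at A[4]=B[8] → 1 at A[6]=B[9] → 3 at A[8]=B[10] → 2 at A[10]=B[11] → 2 at A[12]=B[12] → 2 at A[14]=B[13]; all 8 values appear in both, in order. dp[14][13] = 8 confirms this is the maximum.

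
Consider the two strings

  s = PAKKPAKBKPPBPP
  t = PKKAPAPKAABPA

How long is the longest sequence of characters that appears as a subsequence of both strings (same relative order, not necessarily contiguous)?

8

Taking P at s[1]=t[1], K at s[3]=t[2], K at s[4]=t[3], P at s[5]=t[5], A at s[6]=t[6], K at s[7]=t[8], B at s[8]=t[11], P at s[10]=t[12] gives a common subsequence of length 8. Since dp[14][13] = 8, nothing longer is possible.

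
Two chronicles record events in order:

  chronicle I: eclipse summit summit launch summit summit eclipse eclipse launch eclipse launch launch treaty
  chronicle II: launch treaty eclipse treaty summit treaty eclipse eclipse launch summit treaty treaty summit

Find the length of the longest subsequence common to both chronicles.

6

Pick eclipse [1,3]; then summit [2,5]; then eclipse [7,7]; then eclipse [8,8]; then launch [9,9]; then treaty [13,12]; all 6 events appear in both, in order. dp[13][13] = 6 confirms this is the maximum.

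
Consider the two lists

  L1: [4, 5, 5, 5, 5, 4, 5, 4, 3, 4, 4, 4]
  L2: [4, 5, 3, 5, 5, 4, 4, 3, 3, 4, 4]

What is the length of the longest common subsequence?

Match 4 [1,1]; then 5 [2,2]; then 5 [4,4]; then 5 [5,5]; then 4 [6,6]; then 4 [8,7]; then 3 [9,9]; then 4 [11,10]; then 4 [12,11] — 9 values in the same relative order in both, and the DP table's final entry dp[12][11] is also 9, so no common subsequence is longer.

9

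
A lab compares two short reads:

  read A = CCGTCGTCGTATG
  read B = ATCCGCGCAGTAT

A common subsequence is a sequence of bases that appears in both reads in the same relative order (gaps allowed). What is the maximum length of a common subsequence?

10

Pick C [1,3]; then C [2,4]; then G [3,5]; then C [5,6]; then G [6,7]; then C [8,8]; then G [9,10]; then T [10,11]; then A [11,12]; then T [12,13]; all 10 bases appear in both, in order, and the DP table's final entry dp[13][13] is also 10, so no common subsequence is longer.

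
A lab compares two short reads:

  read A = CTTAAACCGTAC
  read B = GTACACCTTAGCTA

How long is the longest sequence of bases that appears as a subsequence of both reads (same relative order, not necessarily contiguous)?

8

Pick T (read A #3, read B #2), A (read A #4, read B #3), A (read A #6, read B #5), C (read A #7, read B #6), C (read A #8, read B #7), G (read A #9, read B #11), T (read A #10, read B #13), A (read A #11, read B #14); all 8 bases appear in both, in order. Since dp[12][14] = 8, nothing longer is possible.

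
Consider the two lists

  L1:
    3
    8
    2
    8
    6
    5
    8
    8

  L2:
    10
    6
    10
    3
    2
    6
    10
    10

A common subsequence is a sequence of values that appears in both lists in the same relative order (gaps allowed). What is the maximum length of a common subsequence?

One common subsequence of length 3: 3 (L1 #1, L2 #4), then 2 (L1 #3, L2 #5), then 6 (L1 #5, L2 #6). The LCS DP gives dp[8][8] = 3, so this is optimal.

3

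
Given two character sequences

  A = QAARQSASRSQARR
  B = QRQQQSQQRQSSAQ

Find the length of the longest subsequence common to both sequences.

7

One common subsequence of length 7: Q [1,1]; then R [4,2]; then Q [5,5]; then S [6,6]; then S [8,11]; then S [10,12]; then Q [11,14], and the DP table's final entry dp[14][14] is also 7, so no common subsequence is longer.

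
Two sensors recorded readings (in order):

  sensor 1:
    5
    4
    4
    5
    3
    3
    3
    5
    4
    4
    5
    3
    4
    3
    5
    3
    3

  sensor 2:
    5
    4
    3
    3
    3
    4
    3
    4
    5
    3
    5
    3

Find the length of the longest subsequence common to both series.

Taking 5 (sensor 1 #1, sensor 2 #1) → 4 (sensor 1 #3, sensor 2 #2) → 3 (sensor 1 #5, sensor 2 #3) → 3 (sensor 1 #6, sensor 2 #4) → 3 (sensor 1 #7, sensor 2 #5) → 4 (sensor 1 #9, sensor 2 #6) → 4 (sensor 1 #10, sensor 2 #8) → 5 (sensor 1 #11, sensor 2 #9) → 3 (sensor 1 #14, sensor 2 #10) → 5 (sensor 1 #15, sensor 2 #11) → 3 (sensor 1 #17, sensor 2 #12) gives a common subsequence of length 11. dp[17][12] = 11 confirms this is the maximum.

11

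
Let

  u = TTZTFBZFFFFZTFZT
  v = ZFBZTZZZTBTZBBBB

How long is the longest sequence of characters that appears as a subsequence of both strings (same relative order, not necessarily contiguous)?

Taking Z (u #3, v #1), F (u #5, v #2), B (u #6, v #3), Z (u #7, v #7), Z (u #12, v #8), T (u #13, v #11), Z (u #15, v #12) gives a common subsequence of length 7. The LCS DP gives dp[16][16] = 7, so this is optimal.

7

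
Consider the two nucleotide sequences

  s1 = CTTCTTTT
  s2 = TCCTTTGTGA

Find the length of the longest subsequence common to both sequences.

6

Pick C (s1 #1, s2 #2), then C (s1 #4, s2 #3), then T (s1 #5, s2 #4), then T (s1 #6, s2 #5), then T (s1 #7, s2 #6), then T (s1 #8, s2 #8); all 6 bases appear in both, in order. The LCS DP gives dp[8][10] = 6, so this is optimal.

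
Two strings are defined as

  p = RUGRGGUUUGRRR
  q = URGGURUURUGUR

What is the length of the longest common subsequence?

9

Taking U at p[2]=q[1], R at p[4]=q[2], G at p[5]=q[3], G at p[6]=q[4], U at p[7]=q[7], U at p[8]=q[8], U at p[9]=q[10], G at p[10]=q[11], R at p[13]=q[13] gives a common subsequence of length 9. dp[13][13] = 9 confirms this is the maximum.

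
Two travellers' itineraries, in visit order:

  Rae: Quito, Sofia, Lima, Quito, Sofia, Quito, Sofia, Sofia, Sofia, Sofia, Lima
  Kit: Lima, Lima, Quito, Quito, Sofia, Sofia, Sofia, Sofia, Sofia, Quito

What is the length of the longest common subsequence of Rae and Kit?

7

Match Quito at Rae[1]=Kit[3], Quito at Rae[4]=Kit[4], Sofia at Rae[5]=Kit[5], Sofia at Rae[7]=Kit[6], Sofia at Rae[8]=Kit[7], Sofia at Rae[9]=Kit[8], Sofia at Rae[10]=Kit[9] — 7 stops in the same relative order in both. The LCS DP gives dp[11][10] = 7, so this is optimal.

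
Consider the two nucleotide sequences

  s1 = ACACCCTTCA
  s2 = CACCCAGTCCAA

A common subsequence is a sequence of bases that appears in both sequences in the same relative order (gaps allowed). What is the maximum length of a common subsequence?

Let dp[i][j] be the LCS length of the first i bases of s1 and the first j bases of s2. dp[i][j] = dp[i-1][j-1]+1 when the i-th and j-th bases match, else max(dp[i-1][j], dp[i][j-1]).
    ·  C  A  C  C  C  A  G  T  C  C  A  A
 ·  0  0  0  0  0  0  0  0  0  0  0  0  0
 A  0  0  1  1  1  1  1  1  1  1  1  1  1
 C  0  1  1  2  2  2  2  2  2  2  2  2  2
 A  0  1  2  2  2  2  3  3  3  3  3  3  3
 C  0  1  2  3  3  3  3  3  3  4  4  4  4
 C  0  1  2  3  4  4  4  4  4  4  5  5  5
 C  0  1  2  3  4  5  5  5  5  5  5  5  5
 T  0  1  2  3  4  5  5  5  6  6  6  6  6
 T  0  1  2  3  4  5  5  5  6  6  6  6  6
 C  0  1  2  3  4  5  5  5  6  7  7  7  7
 A  0  1  2  3  4  5  6  6  6  7  7  8  8
dp[10][12] = 8. One LCS (by backtracking along matches): CACCCTCA.

8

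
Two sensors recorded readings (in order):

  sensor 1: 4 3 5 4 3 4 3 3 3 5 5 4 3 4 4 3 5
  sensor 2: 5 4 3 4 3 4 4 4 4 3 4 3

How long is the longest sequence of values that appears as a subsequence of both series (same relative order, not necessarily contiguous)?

One common subsequence of length 9: 4 (sensor 1 #1, sensor 2 #2), then 3 (sensor 1 #2, sensor 2 #3), then 4 (sensor 1 #4, sensor 2 #4), then 3 (sensor 1 #5, sensor 2 #5), then 4 (sensor 1 #6, sensor 2 #8), then 4 (sensor 1 #12, sensor 2 #9), then 3 (sensor 1 #13, sensor 2 #10), then 4 (sensor 1 #15, sensor 2 #11), then 3 (sensor 1 #16, sensor 2 #12). Since dp[17][12] = 9, nothing longer is possible.

9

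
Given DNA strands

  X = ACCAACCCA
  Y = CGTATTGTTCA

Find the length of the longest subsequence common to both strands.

4

Match C (X #2, Y #1), A (X #4, Y #4), C (X #8, Y #10), A (X #9, Y #11) — 4 bases in the same relative order in both. Since dp[9][11] = 4, nothing longer is possible.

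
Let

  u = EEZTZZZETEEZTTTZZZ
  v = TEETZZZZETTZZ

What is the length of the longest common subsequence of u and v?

11

One common subsequence of length 11: E at u[1]=v[2], E at u[2]=v[3], Z at u[3]=v[5], Z at u[5]=v[6], Z at u[6]=v[7], Z at u[7]=v[8], E at u[11]=v[9], T at u[14]=v[10], T at u[15]=v[11], Z at u[17]=v[12], Z at u[18]=v[13]. The LCS DP gives dp[18][13] = 11, so this is optimal.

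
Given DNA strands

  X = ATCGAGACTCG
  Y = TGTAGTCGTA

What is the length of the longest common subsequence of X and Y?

Taking T (X #2, Y #1); then G (X #4, Y #2); then A (X #5, Y #4); then G (X #6, Y #5); then T (X #9, Y #6); then C (X #10, Y #7); then G (X #11, Y #8) gives a common subsequence of length 7, and the DP table's final entry dp[11][10] is also 7, so no common subsequence is longer.

7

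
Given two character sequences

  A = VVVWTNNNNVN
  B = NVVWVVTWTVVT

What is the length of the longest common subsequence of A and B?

Match V at A[1]=B[3], then V at A[2]=B[5], then V at A[3]=B[6], then W at A[4]=B[8], then T at A[5]=B[9], then V at A[10]=B[11] — 6 characters in the same relative order in both. The LCS DP gives dp[11][12] = 6, so this is optimal.

6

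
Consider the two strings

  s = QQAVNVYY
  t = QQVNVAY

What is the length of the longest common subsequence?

6

Let dp[i][j] be the LCS length of the first i characters of s and the first j characters of t. dp[i][j] = dp[i-1][j-1]+1 when the i-th and j-th characters match, else max(dp[i-1][j], dp[i][j-1]).
    ·  Q  Q  V  N  V  A  Y
 ·  0  0  0  0  0  0  0  0
 Q  0  1  1  1  1  1  1  1
 Q  0  1  2  2  2  2  2  2
 A  0  1  2  2  2  2  3  3
 V  0  1  2  3  3  3  3  3
 N  0  1  2  3  4  4  4  4
 V  0  1  2  3  4  5  5  5
 Y  0  1  2  3  4  5  5  6
 Y  0  1  2  3  4  5  5  6
dp[8][7] = 6. One LCS (by backtracking along matches): QQVNVY.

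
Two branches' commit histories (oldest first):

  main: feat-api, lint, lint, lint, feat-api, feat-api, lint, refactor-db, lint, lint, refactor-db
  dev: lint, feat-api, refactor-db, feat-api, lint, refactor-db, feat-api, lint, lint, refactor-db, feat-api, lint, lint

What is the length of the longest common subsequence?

8

Match lint at main[4]=dev[1], feat-api at main[5]=dev[2], feat-api at main[6]=dev[4], lint at main[7]=dev[5], refactor-db at main[8]=dev[6], lint at main[9]=dev[8], lint at main[10]=dev[9], refactor-db at main[11]=dev[10] — 8 commits in the same relative order in both. dp[11][13] = 8 confirms this is the maximum.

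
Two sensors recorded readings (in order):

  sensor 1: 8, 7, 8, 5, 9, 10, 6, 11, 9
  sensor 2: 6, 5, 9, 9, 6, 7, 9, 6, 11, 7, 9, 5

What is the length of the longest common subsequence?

5

Let dp[i][j] be the LCS length of the first i values of sensor 1 and the first j values of sensor 2. dp[i][j] = dp[i-1][j-1]+1 when the i-th and j-th values match, else max(dp[i-1][j], dp[i][j-1]).
    ·  6  5  9  9  6  7  9  6 11  7  9  5
 ·  0  0  0  0  0  0  0  0  0  0  0  0  0
 8  0  0  0  0  0  0  0  0  0  0  0  0  0
 7  0  0  0  0  0  0  1  1  1  1  1  1  1
 8  0  0  0  0  0  0  1  1  1  1  1  1  1
 5  0  0  1  1  1  1  1  1  1  1  1  1  2
 9  0  0  1  2  2  2  2  2  2  2  2  2  2
10  0  0  1  2  2  2  2  2  2  2  2  2  2
 6  0  1  1  2  2  3  3  3  3  3  3  3  3
11  0  1  1  2  2  3  3  3  3  4  4  4  4
 9  0  1  1  2  3  3  3  4  4  4  4  5  5
dp[9][12] = 5. One LCS (by backtracking along matches): 7, 9, 6, 11, 9.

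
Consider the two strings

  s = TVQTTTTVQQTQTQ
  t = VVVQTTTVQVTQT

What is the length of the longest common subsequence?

10

Taking V at s[2]=t[3], Q at s[3]=t[4], T at s[5]=t[5], T at s[6]=t[6], T at s[7]=t[7], V at s[8]=t[8], Q at s[9]=t[9], T at s[11]=t[11], Q at s[12]=t[12], T at s[13]=t[13] gives a common subsequence of length 10. dp[14][13] = 10 confirms this is the maximum.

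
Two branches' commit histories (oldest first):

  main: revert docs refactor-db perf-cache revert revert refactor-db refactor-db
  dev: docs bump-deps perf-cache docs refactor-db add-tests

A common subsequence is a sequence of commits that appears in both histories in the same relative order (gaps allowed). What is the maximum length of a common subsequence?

One common subsequence of length 3: docs [2,1]; then perf-cache [4,3]; then refactor-db [7,5]. The LCS DP gives dp[8][6] = 3, so this is optimal.

3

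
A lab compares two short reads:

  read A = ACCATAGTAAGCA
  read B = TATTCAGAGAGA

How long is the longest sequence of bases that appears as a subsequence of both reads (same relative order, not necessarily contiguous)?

8

One common subsequence of length 8: A [1,2], then C [3,5], then A [4,6], then A [6,8], then G [7,9], then A [10,10], then G [11,11], then A [13,12]. dp[13][12] = 8 confirms this is the maximum.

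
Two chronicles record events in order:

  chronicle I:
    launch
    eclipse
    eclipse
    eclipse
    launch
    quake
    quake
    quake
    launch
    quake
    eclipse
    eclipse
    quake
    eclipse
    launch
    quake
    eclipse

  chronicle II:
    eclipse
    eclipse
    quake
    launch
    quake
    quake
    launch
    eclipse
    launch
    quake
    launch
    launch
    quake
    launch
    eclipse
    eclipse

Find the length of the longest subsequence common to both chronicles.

11

One common subsequence of length 11: eclipse (chronicle I #2, chronicle II #1), eclipse (chronicle I #3, chronicle II #2), launch (chronicle I #5, chronicle II #4), quake (chronicle I #7, chronicle II #5), quake (chronicle I #8, chronicle II #6), launch (chronicle I #9, chronicle II #7), eclipse (chronicle I #11, chronicle II #8), quake (chronicle I #13, chronicle II #10), launch (chronicle I #15, chronicle II #12), quake (chronicle I #16, chronicle II #13), eclipse (chronicle I #17, chronicle II #16). The LCS DP gives dp[17][16] = 11, so this is optimal.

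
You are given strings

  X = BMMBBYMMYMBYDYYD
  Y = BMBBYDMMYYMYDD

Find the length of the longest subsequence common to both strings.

12

Pick B (X #1, Y #1); then M (X #3, Y #2); then B (X #4, Y #3); then B (X #5, Y #4); then Y (X #6, Y #5); then M (X #7, Y #7); then M (X #8, Y #8); then Y (X #9, Y #10); then M (X #10, Y #11); then Y (X #12, Y #12); then D (X #13, Y #13); then D (X #16, Y #14); all 12 characters appear in both, in order. Since dp[16][14] = 12, nothing longer is possible.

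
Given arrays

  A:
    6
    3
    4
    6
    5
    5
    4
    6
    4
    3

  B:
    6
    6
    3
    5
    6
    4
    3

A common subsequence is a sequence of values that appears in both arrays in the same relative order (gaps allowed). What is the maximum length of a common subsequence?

6

Pick 6 at A[1]=B[2]; then 3 at A[2]=B[3]; then 5 at A[6]=B[4]; then 6 at A[8]=B[5]; then 4 at A[9]=B[6]; then 3 at A[10]=B[7]; all 6 values appear in both, in order. Since dp[10][7] = 6, nothing longer is possible.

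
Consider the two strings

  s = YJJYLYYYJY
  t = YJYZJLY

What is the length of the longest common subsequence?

5

Match Y [1,1], then J [2,2], then J [3,5], then L [5,6], then Y [10,7] — 5 characters in the same relative order in both. dp[10][7] = 5 confirms this is the maximum.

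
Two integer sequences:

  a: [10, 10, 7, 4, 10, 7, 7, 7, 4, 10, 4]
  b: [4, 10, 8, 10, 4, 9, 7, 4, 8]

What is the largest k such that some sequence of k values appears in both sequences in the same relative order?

Match 10 [1,2], then 10 [2,4], then 4 [4,5], then 7 [8,7], then 4 [9,8] — 5 values in the same relative order in both. Since dp[11][9] = 5, nothing longer is possible.

5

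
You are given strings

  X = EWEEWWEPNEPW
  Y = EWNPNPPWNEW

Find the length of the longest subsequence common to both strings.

6

Let dp[i][j] be the LCS length of the first i characters of X and the first j characters of Y. dp[i][j] = dp[i-1][j-1]+1 when the i-th and j-th characters match, else max(dp[i-1][j], dp[i][j-1]).
    ·  E  W  N  P  N  P  P  W  N  E  W
 ·  0  0  0  0  0  0  0  0  0  0  0  0
 E  0  1  1  1  1  1  1  1  1  1  1  1
 W  0  1  2  2  2  2  2  2  2  2  2  2
 E  0  1  2  2  2  2  2  2  2  2  3  3
 E  0  1  2  2  2  2  2  2  2  2  3  3
 W  0  1  2  2  2  2  2  2  3  3  3  4
 W  0  1  2  2  2  2  2  2  3  3  3  4
 E  0  1  2  2  2  2  2  2  3  3  4  4
 P  0  1  2  2  3  3  3  3  3  3  4  4
 N  0  1  2  3  3  4  4  4  4  4  4  4
 E  0  1  2  3  3  4  4  4  4  4  5  5
 P  0  1  2  3  4  4  5  5  5  5  5  5
 W  0  1  2  3  4  4  5  5  6  6  6  6
dp[12][11] = 6. One LCS (by backtracking along matches): EWWNEW.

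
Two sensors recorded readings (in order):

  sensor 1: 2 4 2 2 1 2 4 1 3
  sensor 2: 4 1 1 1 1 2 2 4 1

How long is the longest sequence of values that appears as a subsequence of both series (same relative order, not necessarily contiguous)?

5

Let dp[i][j] be the LCS length of the first i values of sensor 1 and the first j values of sensor 2. dp[i][j] = dp[i-1][j-1]+1 when the i-th and j-th values match, else max(dp[i-1][j], dp[i][j-1]).
    ·  4  1  1  1  1  2  2  4  1
 ·  0  0  0  0  0  0  0  0  0  0
 2  0  0  0  0  0  0  1  1  1  1
 4  0  1  1  1  1  1  1  1  2  2
 2  0  1  1  1  1  1  2  2  2  2
 2  0  1  1  1  1  1  2  3  3  3
 1  0  1  2  2  2  2  2  3  3  4
 2  0  1  2  2  2  2  3  3  3  4
 4  0  1  2  2  2  2  3  3  4  4
 1  0  1  2  3  3  3  3  3  4  5
 3  0  1  2  3  3  3  3  3  4  5
dp[9][9] = 5. One LCS (by backtracking along matches): 4, 2, 2, 4, 1.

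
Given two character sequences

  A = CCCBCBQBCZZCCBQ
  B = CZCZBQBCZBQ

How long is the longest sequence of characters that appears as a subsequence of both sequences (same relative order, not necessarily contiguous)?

Taking C at A[1]=B[1]; then C at A[2]=B[3]; then B at A[6]=B[5]; then Q at A[7]=B[6]; then B at A[8]=B[7]; then C at A[9]=B[8]; then Z at A[11]=B[9]; then B at A[14]=B[10]; then Q at A[15]=B[11] gives a common subsequence of length 9. The LCS DP gives dp[15][11] = 9, so this is optimal.

9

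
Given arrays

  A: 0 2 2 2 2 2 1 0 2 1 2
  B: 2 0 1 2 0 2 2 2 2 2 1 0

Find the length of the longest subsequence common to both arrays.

8

Taking 0 at A[1]=B[5]; then 2 at A[2]=B[6]; then 2 at A[3]=B[7]; then 2 at A[4]=B[8]; then 2 at A[5]=B[9]; then 2 at A[6]=B[10]; then 1 at A[7]=B[11]; then 0 at A[8]=B[12] gives a common subsequence of length 8, and the DP table's final entry dp[11][12] is also 8, so no common subsequence is longer.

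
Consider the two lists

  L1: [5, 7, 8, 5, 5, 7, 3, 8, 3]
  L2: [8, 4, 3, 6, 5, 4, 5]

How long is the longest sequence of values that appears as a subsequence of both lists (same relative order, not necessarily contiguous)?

One common subsequence of length 3: 8 [3,1] → 5 [4,5] → 5 [5,7]. Since dp[9][7] = 3, nothing longer is possible.

3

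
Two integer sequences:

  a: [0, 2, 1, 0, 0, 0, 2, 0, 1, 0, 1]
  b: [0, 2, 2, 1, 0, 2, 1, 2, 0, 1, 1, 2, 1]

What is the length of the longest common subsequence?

One common subsequence of length 8: 0 at a[1]=b[1]; then 2 at a[2]=b[3]; then 1 at a[3]=b[4]; then 0 at a[4]=b[5]; then 2 at a[7]=b[8]; then 0 at a[8]=b[9]; then 1 at a[9]=b[11]; then 1 at a[11]=b[13]. The LCS DP gives dp[11][13] = 8, so this is optimal.

8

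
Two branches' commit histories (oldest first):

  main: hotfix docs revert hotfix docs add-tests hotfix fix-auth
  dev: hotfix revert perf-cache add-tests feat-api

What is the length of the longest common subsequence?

Taking hotfix at main[1]=dev[1], then revert at main[3]=dev[2], then add-tests at main[6]=dev[4] gives a common subsequence of length 3. Since dp[8][5] = 3, nothing longer is possible.

3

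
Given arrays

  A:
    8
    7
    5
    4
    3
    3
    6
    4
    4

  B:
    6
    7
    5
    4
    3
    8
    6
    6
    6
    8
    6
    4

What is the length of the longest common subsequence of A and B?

Taking 7 at A[2]=B[2]; then 5 at A[3]=B[3]; then 4 at A[4]=B[4]; then 3 at A[5]=B[5]; then 6 at A[7]=B[11]; then 4 at A[9]=B[12] gives a common subsequence of length 6. The LCS DP gives dp[9][12] = 6, so this is optimal.

6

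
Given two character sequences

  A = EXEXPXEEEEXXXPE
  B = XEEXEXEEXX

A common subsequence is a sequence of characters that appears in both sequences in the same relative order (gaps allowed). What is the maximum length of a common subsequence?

Let dp[i][j] be the LCS length of the first i characters of A and the first j characters of B. dp[i][j] = dp[i-1][j-1]+1 when the i-th and j-th characters match, else max(dp[i-1][j], dp[i][j-1]).
    ·  X  E  E  X  E  X  E  E  X  X
 ·  0  0  0  0  0  0  0  0  0  0  0
 E  0  0  1  1  1  1  1  1  1  1  1
 X  0  1  1  1  2  2  2  2  2  2  2
 E  0  1  2  2  2  3  3  3  3  3  3
 X  0  1  2  2  3  3  4  4  4  4  4
 P  0  1  2  2  3  3  4  4  4  4  4
 X  0  1  2  2  3  3  4  4  4  5  5
 E  0  1  2  3  3  4  4  5  5  5  5
 E  0  1  2  3  3  4  4  5  6  6  6
 E  0  1  2  3  3  4  4  5  6  6  6
 E  0  1  2  3  3  4  4  5  6  6  6
 X  0  1  2  3  4  4  5  5  6  7  7
 X  0  1  2  3  4  4  5  5  6  7  8
 X  0  1  2  3  4  4  5  5  6  7  8
 P  0  1  2  3  4  4  5  5  6  7  8
 E  0  1  2  3  4  5  5  6  6  7  8
dp[15][10] = 8. One LCS (by backtracking along matches): EXEXEEXX.

8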